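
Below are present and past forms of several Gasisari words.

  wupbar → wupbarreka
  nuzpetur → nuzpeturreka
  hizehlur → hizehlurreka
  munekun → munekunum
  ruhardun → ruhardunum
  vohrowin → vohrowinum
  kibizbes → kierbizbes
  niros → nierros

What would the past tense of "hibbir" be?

hibbirreka

nuzpetur and munekun both have last vowel 'u' yet inflect differently (nuzpeturreka, munekunum), so the last vowel is not what conditions the rule; the final letter is.
"hibbir" ends in -r. The stems ending in -r (wupbar → wupbarreka, nuzpetur → nuzpeturreka, hizehlur → hizehlurreka) double the final consonant and add -eka.
The other patterns: stems ending in -n add -um; stems ending in -s insert -er- after the first vowel.
So hibbir → hibbirreka.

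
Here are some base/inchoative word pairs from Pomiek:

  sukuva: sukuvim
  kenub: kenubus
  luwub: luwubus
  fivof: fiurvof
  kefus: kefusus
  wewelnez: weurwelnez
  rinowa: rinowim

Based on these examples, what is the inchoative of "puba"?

wewelnez and sukuva both have 3 vowels yet inflect differently (weurwelnez, sukuvim), so the number of vowels is not what conditions the rule; the final letter is.
"puba" ends in -a. The stems ending in -a (sukuva → sukuvim, rinowa → rinowim) drop the final letter and add -im.
The other patterns: stems ending in -f or -z insert -ur- after the first vowel; stems ending in -b or -s add -us.
So puba → pubim.

pubim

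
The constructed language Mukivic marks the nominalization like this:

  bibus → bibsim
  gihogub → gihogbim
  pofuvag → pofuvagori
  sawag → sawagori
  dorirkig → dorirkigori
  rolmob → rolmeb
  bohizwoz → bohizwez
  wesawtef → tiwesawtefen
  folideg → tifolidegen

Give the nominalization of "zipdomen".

gihogub and rolmob both end in -b yet inflect differently (gihogbim, rolmeb), so the final letter is not what conditions the rule; the last vowel is.
"zipdomen" has last vowel 'e'. The stems whose last vowel is 'e' (wesawtef → tiwesawtefen, folideg → tifolidegen) add ti- … -en around the stem.
The other patterns: stems whose last vowel is 'u' delete the last vowel and add -im; stems whose last vowel is 'a' or 'i' add -ori; stems whose last vowel is 'o' change the last vowel to 'e'.
So zipdomen → tizipdomenen.

tizipdomenen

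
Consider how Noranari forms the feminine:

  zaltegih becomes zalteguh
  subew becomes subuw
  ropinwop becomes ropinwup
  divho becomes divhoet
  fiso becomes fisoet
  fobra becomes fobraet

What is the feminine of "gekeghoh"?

gekeghuh

"gekeghoh" ends in a consonant. The stems ending in a consonant (zaltegih → zalteguh, ropinwop → ropinwup, subew → subuw) change the last vowel to 'u'.
The other pattern: stems ending in a vowel add -et.
So gekeghoh → gekeghuh.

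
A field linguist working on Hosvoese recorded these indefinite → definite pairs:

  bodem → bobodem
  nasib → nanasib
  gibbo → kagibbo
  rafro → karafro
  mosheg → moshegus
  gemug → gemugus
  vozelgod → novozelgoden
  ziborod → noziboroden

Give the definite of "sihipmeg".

sihipmegus

bodem and mosheg both have last vowel 'e' yet inflect differently (bobodem, moshegus), so the last vowel is not what conditions the rule; the final letter is.
"sihipmeg" ends in -g. The stems ending in -g (mosheg → moshegus, gemug → gemugus) add -us.
So sihipmeg → sihipmegus.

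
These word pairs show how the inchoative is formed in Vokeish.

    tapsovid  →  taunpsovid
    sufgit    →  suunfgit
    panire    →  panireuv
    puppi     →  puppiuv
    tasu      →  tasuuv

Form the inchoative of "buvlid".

puppi and tapsovid both have last vowel 'i' yet inflect differently (puppiuv, taunpsovid), so the last vowel is not what conditions the rule; whether the stem ends in a vowel or a consonant is.
"buvlid" ends in a consonant. The stems ending in a consonant (tapsovid → taunpsovid, sufgit → suunfgit) insert -un- after the first vowel.
The other pattern: stems ending in a vowel add -uv.
So buvlid → buunvlid.

buunvlid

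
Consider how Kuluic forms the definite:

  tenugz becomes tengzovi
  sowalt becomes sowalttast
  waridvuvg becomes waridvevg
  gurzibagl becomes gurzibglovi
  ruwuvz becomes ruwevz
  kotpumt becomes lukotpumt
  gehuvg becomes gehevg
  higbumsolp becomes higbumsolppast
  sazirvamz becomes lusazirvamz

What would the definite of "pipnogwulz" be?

sowalt and kotpumt both end in -t yet inflect differently (sowalttast, lukotpumt), so the final letter is not what conditions the rule; the second-to-last letter is.
"pipnogwulz" has second-to-last letter 'l'. The stems whose second-to-last letter is 'l' (sowalt → sowalttast, higbumsolp → higbumsolppast) double the final consonant and add -ast.
The other patterns: stems whose second-to-last letter is 'v' change the last vowel to 'e'; stems whose second-to-last letter is 'm' add the prefix lu-; stems whose second-to-last letter is 'g' delete the last vowel and add -ovi.
So pipnogwulz → pipnogwulzzast.

pipnogwulzzast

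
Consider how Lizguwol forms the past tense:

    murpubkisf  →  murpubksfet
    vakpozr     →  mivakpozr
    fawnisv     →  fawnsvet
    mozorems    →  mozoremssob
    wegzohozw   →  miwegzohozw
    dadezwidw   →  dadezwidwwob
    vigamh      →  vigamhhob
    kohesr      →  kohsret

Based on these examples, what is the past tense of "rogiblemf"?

rogiblemffob

"rogiblemf" has second-to-last letter 'm'. The stems whose second-to-last letter is 'm' (vigamh → vigamhhob, mozorems → mozoremssob) double the final consonant and add -ob.
So rogiblemf → rogiblemffob.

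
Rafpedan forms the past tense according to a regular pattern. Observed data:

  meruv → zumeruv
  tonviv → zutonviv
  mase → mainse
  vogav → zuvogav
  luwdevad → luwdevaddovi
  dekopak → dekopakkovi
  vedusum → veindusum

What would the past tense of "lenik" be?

lenikkovi

luwdevad and vogav both have last vowel 'a' yet inflect differently (luwdevaddovi, zuvogav), so the last vowel is not what conditions the rule; the final letter is.
"lenik" ends in -k. The one such stem in the data (dekopak → dekopakkovi) doubles the final consonant and adds -ovi (as does luwdevad), so the same rule applies.
The other patterns: stems ending in -v add the prefix zu-; stems ending in -e or -m insert -in- after the first vowel.
So lenik → lenikkovi.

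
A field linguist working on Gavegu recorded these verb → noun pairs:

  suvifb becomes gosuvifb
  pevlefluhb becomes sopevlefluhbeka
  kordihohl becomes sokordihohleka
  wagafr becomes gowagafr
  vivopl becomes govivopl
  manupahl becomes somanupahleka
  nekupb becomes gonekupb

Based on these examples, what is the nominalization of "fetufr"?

gofetufr

pevlefluhb and nekupb both end in -b yet inflect differently (sopevlefluhbeka, gonekupb), so the final letter is not what conditions the rule; the second-to-last letter is.
"fetufr" has second-to-last letter 'f'. The stems whose second-to-last letter is 'f' (suvifb → gosuvifb, wagafr → gowagafr) add the prefix go-.
So fetufr → gofetufr.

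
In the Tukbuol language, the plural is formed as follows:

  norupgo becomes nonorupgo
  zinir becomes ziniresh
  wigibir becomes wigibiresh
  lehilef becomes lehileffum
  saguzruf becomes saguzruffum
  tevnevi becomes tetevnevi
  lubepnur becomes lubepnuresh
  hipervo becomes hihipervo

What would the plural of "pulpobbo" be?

"pulpobbo" ends in -o. The stems ending in -o (norupgo → nonorupgo, hipervo → hihipervo) repeat the first consonant+vowel as a prefix.
The other patterns: stems ending in -f double the final consonant and add -um; stems ending in -r add -esh.
So pulpobbo → pupulpobbo.

pupulpobbo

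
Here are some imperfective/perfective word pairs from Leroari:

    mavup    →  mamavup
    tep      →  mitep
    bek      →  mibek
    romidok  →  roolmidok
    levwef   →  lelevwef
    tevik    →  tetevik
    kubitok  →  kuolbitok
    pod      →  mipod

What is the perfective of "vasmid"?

vavasmid

bek and tevik both end in -k yet inflect differently (mibek, tetevik), so the final letter is not what conditions the rule; the number of vowels is.
"vasmid" has 2 vowels. The stems with 2 vowels (tevik → tetevik, levwef → lelevwef, mavup → mamavup) repeat the first consonant+vowel as a prefix.
The other patterns: stems with 1 vowel add the prefix mi-; stems with 3 vowels insert -ol- after the first vowel.
So vasmid → vavasmid.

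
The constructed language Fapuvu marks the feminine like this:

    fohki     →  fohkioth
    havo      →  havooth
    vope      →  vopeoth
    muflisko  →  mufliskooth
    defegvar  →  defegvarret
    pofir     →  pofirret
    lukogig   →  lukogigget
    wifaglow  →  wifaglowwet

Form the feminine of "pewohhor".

"pewohhor" ends in a consonant. The stems ending in a consonant (defegvar → defegvarret, pofir → pofirret, lukogig → lukogigget) double the final consonant and add -et.
So pewohhor → pewohhorret.

pewohhorret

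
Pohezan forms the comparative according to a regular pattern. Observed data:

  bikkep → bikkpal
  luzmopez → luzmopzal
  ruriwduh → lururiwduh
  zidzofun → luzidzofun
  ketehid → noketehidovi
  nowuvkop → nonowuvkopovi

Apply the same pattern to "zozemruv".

bikkep and nowuvkop both end in -p yet inflect differently (bikkpal, nonowuvkopovi), so the final letter is not what conditions the rule; the last vowel is.
"zozemruv" has last vowel 'u'. The stems whose last vowel is 'u' (ruriwduh → lururiwduh, zidzofun → luzidzofun) add the prefix lu-.
The other patterns: stems whose last vowel is 'e' delete the last vowel and add -al; stems whose last vowel is 'i' or 'o' add no- … -ovi around the stem.
So zozemruv → luzozemruv.

luzozemruv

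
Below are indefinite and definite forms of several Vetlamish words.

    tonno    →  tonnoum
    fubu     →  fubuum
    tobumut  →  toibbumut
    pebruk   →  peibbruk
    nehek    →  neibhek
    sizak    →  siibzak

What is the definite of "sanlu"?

fubu and tobumut both have last vowel 'u' yet inflect differently (fubuum, toibbumut), so the last vowel is not what conditions the rule; whether the stem ends in a vowel or a consonant is.
"sanlu" ends in a vowel. The stems ending in a vowel (tonno → tonnoum, fubu → fubuum) add -um.
The other pattern: stems ending in a consonant insert -ib- after the first vowel.
So sanlu → sanluum.

sanluum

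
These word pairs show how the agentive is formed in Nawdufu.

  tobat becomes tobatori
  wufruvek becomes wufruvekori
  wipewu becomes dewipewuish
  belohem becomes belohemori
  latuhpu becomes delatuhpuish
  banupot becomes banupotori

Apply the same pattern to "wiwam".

wiwamori

"wiwam" ends in a consonant. The stems ending in a consonant (wufruvek → wufruvekori, tobat → tobatori, belohem → belohemori) add -ori.
The other pattern: stems ending in a vowel add de- … -ish around the stem.
So wiwam → wiwamori.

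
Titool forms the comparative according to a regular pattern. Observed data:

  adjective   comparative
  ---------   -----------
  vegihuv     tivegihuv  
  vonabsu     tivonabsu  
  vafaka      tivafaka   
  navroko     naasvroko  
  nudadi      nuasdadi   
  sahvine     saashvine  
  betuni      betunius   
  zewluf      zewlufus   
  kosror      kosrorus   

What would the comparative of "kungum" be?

kungumus

nudadi and betuni both end in -i yet inflect differently (nuasdadi, betunius), so the final letter is not what conditions the rule; the first letter is.
"kungum" begins with k-. The one such stem in the data (kosror → kosrorus) adds -us, so the same rule applies.
So kungum → kungumus.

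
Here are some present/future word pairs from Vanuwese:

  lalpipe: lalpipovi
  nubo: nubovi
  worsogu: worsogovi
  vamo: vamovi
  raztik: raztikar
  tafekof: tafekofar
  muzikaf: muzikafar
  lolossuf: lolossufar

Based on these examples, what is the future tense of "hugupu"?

nubo and tafekof both have last vowel 'o' yet inflect differently (nubovi, tafekofar), so the last vowel is not what conditions the rule; whether the stem ends in a vowel or a consonant is.
"hugupu" ends in a vowel. The stems ending in a vowel (lalpipe → lalpipovi, nubo → nubovi, worsogu → worsogovi) drop the final letter and add -ovi.
So hugupu → hugupovi.

hugupovi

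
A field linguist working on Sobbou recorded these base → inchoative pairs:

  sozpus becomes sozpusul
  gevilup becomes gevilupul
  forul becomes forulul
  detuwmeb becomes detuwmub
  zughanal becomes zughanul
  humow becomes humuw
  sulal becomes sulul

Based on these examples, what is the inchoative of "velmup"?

velmupul

forul and zughanal both end in -l yet inflect differently (forulul, zughanul), so the final letter is not what conditions the rule; the last vowel is.
"velmup" has last vowel 'u'. The stems whose last vowel is 'u' (sozpus → sozpusul, gevilup → gevilupul, forul → forulul) add -ul.
The other pattern: stems whose last vowel is 'a', 'e' or 'o' change the last vowel to 'u'.
So velmup → velmupul.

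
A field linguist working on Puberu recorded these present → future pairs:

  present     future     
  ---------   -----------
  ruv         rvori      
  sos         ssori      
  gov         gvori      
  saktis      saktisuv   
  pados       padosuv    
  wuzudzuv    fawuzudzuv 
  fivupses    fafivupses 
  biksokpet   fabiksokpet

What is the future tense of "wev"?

wvori

sos and saktis both end in -s yet inflect differently (ssori, saktisuv), so the final letter is not what conditions the rule; the number of vowels is.
"wev" has 1 vowel. The stems with 1 vowel (ruv → rvori, sos → ssori, gov → gvori) delete the last vowel and add -ori.
So wev → wvori.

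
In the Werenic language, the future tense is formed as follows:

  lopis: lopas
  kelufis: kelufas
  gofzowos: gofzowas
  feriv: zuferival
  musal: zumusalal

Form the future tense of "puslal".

lopis and feriv both have last vowel 'i' yet inflect differently (lopas, zuferival), so the last vowel is not what conditions the rule; the final letter is.
"puslal" ends in -l. The one such stem in the data (musal → zumusalal) adds zu- … -al around the stem, so the same rule applies.
The other pattern: stems ending in -s change the last vowel to 'a'.
So puslal → zupuslalal.

zupuslalal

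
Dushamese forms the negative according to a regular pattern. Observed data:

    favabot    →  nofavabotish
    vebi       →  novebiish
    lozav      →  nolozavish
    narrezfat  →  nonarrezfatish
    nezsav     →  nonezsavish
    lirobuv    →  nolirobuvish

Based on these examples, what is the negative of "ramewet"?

noramewetish

Every pair shown (favabot → nofavabotish, vebi → novebiish, lozav → nolozavish, …) follows the same rule: add no- … -ish around the stem.
So ramewet → noramewetish.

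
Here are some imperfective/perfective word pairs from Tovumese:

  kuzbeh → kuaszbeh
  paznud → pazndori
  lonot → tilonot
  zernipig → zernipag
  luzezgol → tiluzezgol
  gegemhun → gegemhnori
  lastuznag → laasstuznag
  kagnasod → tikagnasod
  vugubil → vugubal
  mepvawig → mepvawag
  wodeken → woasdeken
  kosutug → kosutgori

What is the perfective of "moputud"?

moputdori

wodeken and gegemhun both end in -n yet inflect differently (woasdeken, gegemhnori), so the final letter is not what conditions the rule; the last vowel is.
"moputud" has last vowel 'u'. The stems whose last vowel is 'u' (gegemhun → gegemhnori, kosutug → kosutgori, paznud → pazndori) delete the last vowel and add -ori.
So moputud → moputdori.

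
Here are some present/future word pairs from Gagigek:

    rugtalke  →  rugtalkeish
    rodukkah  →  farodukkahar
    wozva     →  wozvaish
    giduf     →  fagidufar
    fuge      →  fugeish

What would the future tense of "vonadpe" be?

vonadpeish

rodukkah and wozva both have last vowel 'a' yet inflect differently (farodukkahar, wozvaish), so the last vowel is not what conditions the rule; whether the stem ends in a vowel or a consonant is.
"vonadpe" ends in a vowel. The stems ending in a vowel (fuge → fugeish, rugtalke → rugtalkeish, wozva → wozvaish) add -ish.
The other pattern: stems ending in a consonant add fa- … -ar around the stem.
So vonadpe → vonadpeish.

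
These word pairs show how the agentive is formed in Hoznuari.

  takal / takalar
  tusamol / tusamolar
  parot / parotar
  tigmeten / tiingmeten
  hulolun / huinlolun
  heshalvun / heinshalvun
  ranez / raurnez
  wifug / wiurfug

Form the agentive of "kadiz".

kaurdiz

tigmeten and ranez both have last vowel 'e' yet inflect differently (tiingmeten, raurnez), so the last vowel is not what conditions the rule; the final letter is.
"kadiz" ends in -z. The one such stem in the data (ranez → raurnez) inserts -ur- after the first vowel (as does wifug), so the same rule applies.
So kadiz → kaurdiz.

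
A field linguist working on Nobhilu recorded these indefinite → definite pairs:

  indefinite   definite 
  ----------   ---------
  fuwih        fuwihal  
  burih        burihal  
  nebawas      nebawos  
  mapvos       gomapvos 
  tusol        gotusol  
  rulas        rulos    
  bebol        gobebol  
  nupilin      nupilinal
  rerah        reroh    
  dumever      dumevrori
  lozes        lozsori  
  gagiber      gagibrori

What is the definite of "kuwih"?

mapvos and lozes both end in -s yet inflect differently (gomapvos, lozsori), so the final letter is not what conditions the rule; the last vowel is.
"kuwih" has last vowel 'i'. The stems whose last vowel is 'i' (nupilin → nupilinal, fuwih → fuwihal, burih → burihal) add -al.
The other patterns: stems whose last vowel is 'o' add the prefix go-; stems whose last vowel is 'e' delete the last vowel and add -ori; stems whose last vowel is 'a' change the last vowel to 'o'.
So kuwih → kuwihal.

kuwihal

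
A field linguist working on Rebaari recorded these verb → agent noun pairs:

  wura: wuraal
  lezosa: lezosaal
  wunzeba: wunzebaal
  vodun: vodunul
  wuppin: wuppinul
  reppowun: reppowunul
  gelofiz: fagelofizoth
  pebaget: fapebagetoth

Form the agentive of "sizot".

wuppin and gelofiz both have last vowel 'i' yet inflect differently (wuppinul, fagelofizoth), so the last vowel is not what conditions the rule; the final letter is.
"sizot" ends in -t. The one such stem in the data (pebaget → fapebagetoth) adds fa- … -oth around the stem, so the same rule applies.
So sizot → fasizototh.

fasizototh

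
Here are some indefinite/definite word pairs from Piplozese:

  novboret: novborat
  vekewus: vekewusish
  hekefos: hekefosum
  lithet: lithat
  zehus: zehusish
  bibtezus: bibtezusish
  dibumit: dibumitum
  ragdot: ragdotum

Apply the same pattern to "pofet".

lithet and dibumit both end in -t yet inflect differently (lithat, dibumitum), so the final letter is not what conditions the rule; the last vowel is.
"pofet" has last vowel 'e'. The stems whose last vowel is 'e' (lithet → lithat, novboret → novborat) change the last vowel to 'a'.
The other patterns: stems whose last vowel is 'u' add -ish; stems whose last vowel is 'i' or 'o' add -um.
So pofet → pofat.

pofat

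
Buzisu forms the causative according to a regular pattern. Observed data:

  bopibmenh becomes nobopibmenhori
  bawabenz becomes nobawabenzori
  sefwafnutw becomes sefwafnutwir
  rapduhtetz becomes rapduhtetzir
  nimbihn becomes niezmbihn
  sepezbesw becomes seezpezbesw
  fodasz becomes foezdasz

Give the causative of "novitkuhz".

noezvitkuhz

bawabenz and rapduhtetz both end in -z yet inflect differently (nobawabenzori, rapduhtetzir), so the final letter is not what conditions the rule; the second-to-last letter is.
"novitkuhz" has second-to-last letter 'h'. The one such stem in the data (nimbihn → niezmbihn) inserts -ez- after the first vowel (as do sepezbesw, fodasz), so the same rule applies.
So novitkuhz → noezvitkuhz.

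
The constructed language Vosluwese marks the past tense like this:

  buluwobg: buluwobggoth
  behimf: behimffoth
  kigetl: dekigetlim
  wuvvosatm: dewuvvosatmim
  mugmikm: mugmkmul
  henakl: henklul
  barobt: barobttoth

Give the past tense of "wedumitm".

dewedumitmim

"wedumitm" has second-to-last letter 't'. The stems whose second-to-last letter is 't' (wuvvosatm → dewuvvosatmim, kigetl → dekigetlim) add de- … -im around the stem.
The other patterns: stems whose second-to-last letter is 'k' delete the last vowel and add -ul; stems whose second-to-last letter is 'b' or 'm' double the final consonant and add -oth.
So wedumitm → dewedumitmim.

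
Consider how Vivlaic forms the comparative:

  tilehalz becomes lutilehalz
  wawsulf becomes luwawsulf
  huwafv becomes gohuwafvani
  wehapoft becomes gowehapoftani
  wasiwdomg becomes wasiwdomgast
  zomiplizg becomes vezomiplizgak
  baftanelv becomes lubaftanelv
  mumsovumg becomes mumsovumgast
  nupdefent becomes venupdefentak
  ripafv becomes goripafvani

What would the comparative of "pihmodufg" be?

baftanelv and huwafv both end in -v yet inflect differently (lubaftanelv, gohuwafvani), so the final letter is not what conditions the rule; the second-to-last letter is.
"pihmodufg" has second-to-last letter 'f'. The stems whose second-to-last letter is 'f' (huwafv → gohuwafvani, ripafv → goripafvani, wehapoft → gowehapoftani) add go- … -ani around the stem.
So pihmodufg → gopihmodufgani.

gopihmodufgani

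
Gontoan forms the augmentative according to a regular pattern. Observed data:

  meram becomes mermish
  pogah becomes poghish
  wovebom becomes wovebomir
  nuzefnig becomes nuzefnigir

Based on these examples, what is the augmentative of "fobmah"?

"fobmah" has last vowel 'a'. The stems whose last vowel is 'a' (meram → mermish, pogah → poghish) delete the last vowel and add -ish.
So fobmah → fobmhish.

fobmhish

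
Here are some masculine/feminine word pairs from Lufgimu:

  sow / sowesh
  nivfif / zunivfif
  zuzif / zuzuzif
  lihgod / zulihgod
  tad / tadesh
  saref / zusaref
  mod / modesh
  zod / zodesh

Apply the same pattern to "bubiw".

"bubiw" has 2 vowels. The stems with 2 vowels (saref → zusaref, nivfif → zunivfif, lihgod → zulihgod) add the prefix zu-.
So bubiw → zububiw.

zububiw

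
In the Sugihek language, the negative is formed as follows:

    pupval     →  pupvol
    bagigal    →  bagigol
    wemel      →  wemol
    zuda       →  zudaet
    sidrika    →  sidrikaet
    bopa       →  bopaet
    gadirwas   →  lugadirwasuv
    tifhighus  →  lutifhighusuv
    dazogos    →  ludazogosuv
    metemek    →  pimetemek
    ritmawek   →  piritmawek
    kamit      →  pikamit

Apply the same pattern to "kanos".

lukanosuv

pupval and zuda both have last vowel 'a' yet inflect differently (pupvol, zudaet), so the last vowel is not what conditions the rule; the final letter is.
"kanos" ends in -s. The stems ending in -s (gadirwas → lugadirwasuv, tifhighus → lutifhighusuv, dazogos → ludazogosuv) add lu- … -uv around the stem.
The other patterns: stems ending in -l change the last vowel to 'o'; stems ending in -a add -et; stems ending in -k or -t add the prefix pi-.
So kanos → lukanosuv.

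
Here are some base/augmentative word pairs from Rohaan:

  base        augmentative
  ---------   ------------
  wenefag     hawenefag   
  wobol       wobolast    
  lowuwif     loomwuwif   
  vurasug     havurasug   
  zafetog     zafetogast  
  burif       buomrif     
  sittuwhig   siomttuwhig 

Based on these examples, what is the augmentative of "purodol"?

"purodol" has last vowel 'o'. The stems whose last vowel is 'o' (zafetog → zafetogast, wobol → wobolast) add -ast.
The other patterns: stems whose last vowel is 'i' insert -om- after the first vowel; stems whose last vowel is 'a' or 'u' add the prefix ha-.
So purodol → purodolast.

purodolast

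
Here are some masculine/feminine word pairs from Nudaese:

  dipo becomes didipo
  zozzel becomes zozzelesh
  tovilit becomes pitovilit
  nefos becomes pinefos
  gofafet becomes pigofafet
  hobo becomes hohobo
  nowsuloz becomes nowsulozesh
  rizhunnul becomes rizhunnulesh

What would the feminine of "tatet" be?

dipo and nowsuloz both have last vowel 'o' yet inflect differently (didipo, nowsulozesh), so the last vowel is not what conditions the rule; the final letter is.
"tatet" ends in -t. The stems ending in -t (tovilit → pitovilit, gofafet → pigofafet) add the prefix pi-.
The other patterns: stems ending in -o repeat the first consonant+vowel as a prefix; stems ending in -l or -z add -esh.
So tatet → pitatet.

pitatet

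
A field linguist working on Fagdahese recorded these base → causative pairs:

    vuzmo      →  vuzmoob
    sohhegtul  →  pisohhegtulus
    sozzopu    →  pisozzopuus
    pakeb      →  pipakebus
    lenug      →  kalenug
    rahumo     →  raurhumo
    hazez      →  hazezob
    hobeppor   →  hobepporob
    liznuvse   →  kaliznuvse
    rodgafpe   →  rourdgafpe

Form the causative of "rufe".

liznuvse and rodgafpe both end in -e yet inflect differently (kaliznuvse, rourdgafpe), so the final letter is not what conditions the rule; the first letter is.
"rufe" begins with r-. The stems beginning with r- (rodgafpe → rourdgafpe, rahumo → raurhumo) insert -ur- after the first vowel.
So rufe → ruurfe.

ruurfe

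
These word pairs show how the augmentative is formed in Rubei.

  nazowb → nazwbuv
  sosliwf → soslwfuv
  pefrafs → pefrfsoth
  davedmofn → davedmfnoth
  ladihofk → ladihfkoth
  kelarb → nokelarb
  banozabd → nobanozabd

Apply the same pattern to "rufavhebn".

nazowb and kelarb both end in -b yet inflect differently (nazwbuv, nokelarb), so the final letter is not what conditions the rule; the second-to-last letter is.
"rufavhebn" has second-to-last letter 'b'. The one such stem in the data (banozabd → nobanozabd) adds the prefix no-, so the same rule applies.
So rufavhebn → norufavhebn.

norufavhebn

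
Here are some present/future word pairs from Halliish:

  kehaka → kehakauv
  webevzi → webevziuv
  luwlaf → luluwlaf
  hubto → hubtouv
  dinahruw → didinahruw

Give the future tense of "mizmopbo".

kehaka and luwlaf both have last vowel 'a' yet inflect differently (kehakauv, luluwlaf), so the last vowel is not what conditions the rule; whether the stem ends in a vowel or a consonant is.
"mizmopbo" ends in a vowel. The stems ending in a vowel (hubto → hubtouv, webevzi → webevziuv, kehaka → kehakauv) add -uv.
The other pattern: stems ending in a consonant repeat the first consonant+vowel as a prefix.
So mizmopbo → mizmopbouv.

mizmopbouv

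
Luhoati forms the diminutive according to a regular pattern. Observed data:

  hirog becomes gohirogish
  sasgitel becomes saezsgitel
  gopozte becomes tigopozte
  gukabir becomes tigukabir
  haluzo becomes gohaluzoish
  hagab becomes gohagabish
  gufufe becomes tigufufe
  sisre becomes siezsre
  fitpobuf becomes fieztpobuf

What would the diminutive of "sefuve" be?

seezfuve

gufufe and sisre both end in -e yet inflect differently (tigufufe, siezsre), so the final letter is not what conditions the rule; the first letter is.
"sefuve" begins with s-. The stems beginning with s- (sisre → siezsre, sasgitel → saezsgitel) insert -ez- after the first vowel.
So sefuve → seezfuve.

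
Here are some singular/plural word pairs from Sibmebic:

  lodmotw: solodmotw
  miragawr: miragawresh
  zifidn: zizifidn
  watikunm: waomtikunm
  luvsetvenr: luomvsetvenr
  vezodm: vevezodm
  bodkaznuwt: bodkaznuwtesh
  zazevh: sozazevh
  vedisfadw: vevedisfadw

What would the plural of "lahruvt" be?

watikunm and vezodm both end in -m yet inflect differently (waomtikunm, vevezodm), so the final letter is not what conditions the rule; the second-to-last letter is.
"lahruvt" has second-to-last letter 'v'. The one such stem in the data (zazevh → sozazevh) adds the prefix so-, so the same rule applies.
So lahruvt → solahruvt.

solahruvt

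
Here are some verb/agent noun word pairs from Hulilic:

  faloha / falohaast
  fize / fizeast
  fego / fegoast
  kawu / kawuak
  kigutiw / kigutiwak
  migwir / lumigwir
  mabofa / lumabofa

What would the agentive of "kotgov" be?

faloha and mabofa both end in -a yet inflect differently (falohaast, lumabofa), so the final letter is not what conditions the rule; the first letter is.
"kotgov" begins with k-. The stems beginning with k- (kawu → kawuak, kigutiw → kigutiwak) add -ak.
The other patterns: stems beginning with f- add -ast; stems beginning with m- add the prefix lu-.
So kotgov → kotgovak.

kotgovak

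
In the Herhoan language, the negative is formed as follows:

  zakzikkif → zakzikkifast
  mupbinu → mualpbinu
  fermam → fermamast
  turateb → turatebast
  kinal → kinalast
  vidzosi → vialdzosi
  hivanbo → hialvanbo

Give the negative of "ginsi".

gialnsi

vidzosi and zakzikkif both have last vowel 'i' yet inflect differently (vialdzosi, zakzikkifast), so the last vowel is not what conditions the rule; whether the stem ends in a vowel or a consonant is.
"ginsi" ends in a vowel. The stems ending in a vowel (hivanbo → hialvanbo, mupbinu → mualpbinu, vidzosi → vialdzosi) insert -al- after the first vowel.
The other pattern: stems ending in a consonant add -ast.
So ginsi → gialnsi.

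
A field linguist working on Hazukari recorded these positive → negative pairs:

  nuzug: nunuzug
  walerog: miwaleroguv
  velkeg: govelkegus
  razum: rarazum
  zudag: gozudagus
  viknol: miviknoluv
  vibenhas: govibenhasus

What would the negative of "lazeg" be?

golazegus

"lazeg" has last vowel 'e'. The one such stem in the data (velkeg → govelkegus) adds go- … -us around the stem, so the same rule applies.
The other patterns: stems whose last vowel is 'o' add mi- … -uv around the stem; stems whose last vowel is 'u' repeat the first consonant+vowel as a prefix.
So lazeg → golazegus.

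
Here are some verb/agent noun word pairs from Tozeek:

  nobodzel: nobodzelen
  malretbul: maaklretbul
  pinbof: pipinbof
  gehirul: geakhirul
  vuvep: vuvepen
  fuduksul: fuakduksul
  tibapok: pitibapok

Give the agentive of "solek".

soleken

gehirul and nobodzel both end in -l yet inflect differently (geakhirul, nobodzelen), so the final letter is not what conditions the rule; the last vowel is.
"solek" has last vowel 'e'. The stems whose last vowel is 'e' (vuvep → vuvepen, nobodzel → nobodzelen) add -en.
So solek → soleken.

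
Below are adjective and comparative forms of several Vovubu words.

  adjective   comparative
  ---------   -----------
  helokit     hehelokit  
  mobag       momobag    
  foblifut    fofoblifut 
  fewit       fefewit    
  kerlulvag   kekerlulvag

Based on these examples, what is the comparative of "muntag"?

Every pair shown (helokit → hehelokit, mobag → momobag, foblifut → fofoblifut, …) follows the same rule: repeat the first consonant+vowel as a prefix.
So muntag → mumuntag.

mumuntag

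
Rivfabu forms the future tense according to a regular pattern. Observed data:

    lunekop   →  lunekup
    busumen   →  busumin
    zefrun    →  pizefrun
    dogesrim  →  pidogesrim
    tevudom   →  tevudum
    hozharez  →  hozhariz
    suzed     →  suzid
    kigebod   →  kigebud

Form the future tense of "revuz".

pirevuz

"revuz" has last vowel 'u'. The one such stem in the data (zefrun → pizefrun) adds the prefix pi-, so the same rule applies.
The other patterns: stems whose last vowel is 'e' change the last vowel to 'i'; stems whose last vowel is 'o' change the last vowel to 'u'.
So revuz → pirevuz.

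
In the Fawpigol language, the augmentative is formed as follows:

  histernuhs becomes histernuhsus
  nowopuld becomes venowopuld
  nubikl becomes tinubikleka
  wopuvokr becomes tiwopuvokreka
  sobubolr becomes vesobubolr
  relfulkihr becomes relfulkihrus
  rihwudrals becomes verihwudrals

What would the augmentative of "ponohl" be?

relfulkihr and wopuvokr both end in -r yet inflect differently (relfulkihrus, tiwopuvokreka), so the final letter is not what conditions the rule; the second-to-last letter is.
"ponohl" has second-to-last letter 'h'. The stems whose second-to-last letter is 'h' (relfulkihr → relfulkihrus, histernuhs → histernuhsus) add -us.
The other patterns: stems whose second-to-last letter is 'k' add ti- … -eka around the stem; stems whose second-to-last letter is 'l' add the prefix ve-.
So ponohl → ponohlus.

ponohlus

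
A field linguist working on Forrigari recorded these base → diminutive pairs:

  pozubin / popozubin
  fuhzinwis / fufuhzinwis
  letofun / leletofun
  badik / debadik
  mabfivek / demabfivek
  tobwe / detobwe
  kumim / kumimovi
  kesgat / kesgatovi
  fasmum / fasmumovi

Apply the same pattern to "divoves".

didivoves

pozubin and badik both have last vowel 'i' yet inflect differently (popozubin, debadik), so the last vowel is not what conditions the rule; the final letter is.
"divoves" ends in -s. The one such stem in the data (fuhzinwis → fufuhzinwis) repeats the first consonant+vowel as a prefix (as do pozubin, letofun), so the same rule applies.
So divoves → didivoves.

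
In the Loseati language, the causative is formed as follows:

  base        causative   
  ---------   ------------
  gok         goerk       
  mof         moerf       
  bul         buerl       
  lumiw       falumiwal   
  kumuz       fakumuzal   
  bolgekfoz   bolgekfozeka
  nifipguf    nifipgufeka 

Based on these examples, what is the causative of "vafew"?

favafewal

"vafew" has 2 vowels. The stems with 2 vowels (lumiw → falumiwal, kumuz → fakumuzal) add fa- … -al around the stem.
So vafew → favafewal.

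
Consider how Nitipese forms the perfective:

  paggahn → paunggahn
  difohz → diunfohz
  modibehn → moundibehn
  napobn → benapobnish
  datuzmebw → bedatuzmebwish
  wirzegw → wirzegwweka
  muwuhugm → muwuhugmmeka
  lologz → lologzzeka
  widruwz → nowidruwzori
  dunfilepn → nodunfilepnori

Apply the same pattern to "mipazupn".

paggahn and napobn both end in -n yet inflect differently (paunggahn, benapobnish), so the final letter is not what conditions the rule; the second-to-last letter is.
"mipazupn" has second-to-last letter 'p'. The one such stem in the data (dunfilepn → nodunfilepnori) adds no- … -ori around the stem, so the same rule applies.
So mipazupn → nomipazupnori.

nomipazupnori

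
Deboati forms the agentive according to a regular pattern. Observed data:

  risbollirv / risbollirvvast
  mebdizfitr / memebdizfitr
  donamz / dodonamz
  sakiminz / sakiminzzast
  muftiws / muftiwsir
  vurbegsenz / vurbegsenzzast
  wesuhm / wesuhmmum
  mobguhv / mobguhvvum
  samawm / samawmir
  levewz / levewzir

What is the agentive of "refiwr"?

refiwrir

"refiwr" has second-to-last letter 'w'. The stems whose second-to-last letter is 'w' (muftiws → muftiwsir, samawm → samawmir, levewz → levewzir) add -ir.
So refiwr → refiwrir.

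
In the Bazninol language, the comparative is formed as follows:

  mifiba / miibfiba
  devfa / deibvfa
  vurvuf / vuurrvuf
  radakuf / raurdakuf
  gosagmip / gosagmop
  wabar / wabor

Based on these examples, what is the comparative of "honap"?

honop

mifiba and wabar both have last vowel 'a' yet inflect differently (miibfiba, wabor), so the last vowel is not what conditions the rule; the final letter is.
"honap" ends in -p. The one such stem in the data (gosagmip → gosagmop) changes the last vowel to 'o' (as does wabar), so the same rule applies.
The other patterns: stems ending in -a insert -ib- after the first vowel; stems ending in -f insert -ur- after the first vowel.
So honap → honop.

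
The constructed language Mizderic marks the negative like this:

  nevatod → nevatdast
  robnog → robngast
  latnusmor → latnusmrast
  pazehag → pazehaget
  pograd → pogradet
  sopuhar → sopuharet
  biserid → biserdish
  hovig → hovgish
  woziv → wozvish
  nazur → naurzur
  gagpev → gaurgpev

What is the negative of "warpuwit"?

robnog and pazehag both end in -g yet inflect differently (robngast, pazehaget), so the final letter is not what conditions the rule; the last vowel is.
"warpuwit" has last vowel 'i'. The stems whose last vowel is 'i' (biserid → biserdish, hovig → hovgish, woziv → wozvish) delete the last vowel and add -ish.
The other patterns: stems whose last vowel is 'o' delete the last vowel and add -ast; stems whose last vowel is 'a' add -et; stems whose last vowel is 'e' or 'u' insert -ur- after the first vowel.
So warpuwit → warpuwtish.

warpuwtish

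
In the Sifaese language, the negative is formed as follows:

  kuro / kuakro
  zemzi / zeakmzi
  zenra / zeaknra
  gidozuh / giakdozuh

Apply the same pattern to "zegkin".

zeakgkin

Every pair shown (kuro → kuakro, zemzi → zeakmzi, zenra → zeaknra, …) follows the same rule: insert -ak- after the first vowel.
So zegkin → zeakgkin.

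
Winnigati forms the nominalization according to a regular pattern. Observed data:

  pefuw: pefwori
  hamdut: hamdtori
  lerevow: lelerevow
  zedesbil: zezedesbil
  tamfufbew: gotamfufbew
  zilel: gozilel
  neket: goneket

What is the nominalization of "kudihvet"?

gokudihvet

pefuw and lerevow both end in -w yet inflect differently (pefwori, lelerevow), so the final letter is not what conditions the rule; the last vowel is.
"kudihvet" has last vowel 'e'. The stems whose last vowel is 'e' (tamfufbew → gotamfufbew, zilel → gozilel, neket → goneket) add the prefix go-.
So kudihvet → gokudihvet.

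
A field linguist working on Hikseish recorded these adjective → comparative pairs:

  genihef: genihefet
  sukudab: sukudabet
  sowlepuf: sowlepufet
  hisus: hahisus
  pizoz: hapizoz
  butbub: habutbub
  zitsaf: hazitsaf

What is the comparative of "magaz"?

sukudab and butbub both end in -b yet inflect differently (sukudabet, habutbub), so the final letter is not what conditions the rule; the number of vowels is.
"magaz" has 2 vowels. The stems with 2 vowels (hisus → hahisus, pizoz → hapizoz, butbub → habutbub) add the prefix ha-.
So magaz → hamagaz.

hamagaz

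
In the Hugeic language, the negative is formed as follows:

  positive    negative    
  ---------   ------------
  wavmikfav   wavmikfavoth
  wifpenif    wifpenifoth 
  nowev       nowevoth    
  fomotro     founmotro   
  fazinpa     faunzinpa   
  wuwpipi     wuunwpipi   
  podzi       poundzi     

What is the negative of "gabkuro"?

wavmikfav and fazinpa both have last vowel 'a' yet inflect differently (wavmikfavoth, faunzinpa), so the last vowel is not what conditions the rule; whether the stem ends in a vowel or a consonant is.
"gabkuro" ends in a vowel. The stems ending in a vowel (fomotro → founmotro, fazinpa → faunzinpa, wuwpipi → wuunwpipi) insert -un- after the first vowel.
The other pattern: stems ending in a consonant add -oth.
So gabkuro → gaunbkuro.

gaunbkuro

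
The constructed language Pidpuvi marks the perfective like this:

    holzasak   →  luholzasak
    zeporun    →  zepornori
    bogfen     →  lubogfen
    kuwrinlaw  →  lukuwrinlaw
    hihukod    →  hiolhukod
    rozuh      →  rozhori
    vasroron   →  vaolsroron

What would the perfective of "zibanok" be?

ziolbanok

zeporun and bogfen both end in -n yet inflect differently (zepornori, lubogfen), so the final letter is not what conditions the rule; the last vowel is.
"zibanok" has last vowel 'o'. The stems whose last vowel is 'o' (hihukod → hiolhukod, vasroron → vaolsroron) insert -ol- after the first vowel.
The other patterns: stems whose last vowel is 'u' delete the last vowel and add -ori; stems whose last vowel is 'a' or 'e' add the prefix lu-.
So zibanok → ziolbanok.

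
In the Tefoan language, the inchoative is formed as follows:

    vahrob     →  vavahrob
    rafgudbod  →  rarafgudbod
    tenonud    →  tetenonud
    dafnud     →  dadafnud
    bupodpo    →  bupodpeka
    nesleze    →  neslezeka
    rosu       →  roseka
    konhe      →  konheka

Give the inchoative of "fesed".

fefesed

vahrob and bupodpo both have last vowel 'o' yet inflect differently (vavahrob, bupodpeka), so the last vowel is not what conditions the rule; whether the stem ends in a vowel or a consonant is.
"fesed" ends in a consonant. The stems ending in a consonant (vahrob → vavahrob, rafgudbod → rarafgudbod, tenonud → tetenonud) repeat the first consonant+vowel as a prefix.
So fesed → fefesed.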